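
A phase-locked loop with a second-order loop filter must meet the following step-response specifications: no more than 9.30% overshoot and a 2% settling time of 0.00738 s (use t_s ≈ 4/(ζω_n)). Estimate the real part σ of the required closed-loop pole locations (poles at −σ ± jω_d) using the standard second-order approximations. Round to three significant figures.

The settling-time spec alone fixes σ = ζω_n = 4/t_s = 4/0.00738 = 542.
(Overshoot then fixes ζ = 0.603 and hence ω_d = σ·√(1−ζ²)/ζ = 717 rad/s.)

σ ≈ 542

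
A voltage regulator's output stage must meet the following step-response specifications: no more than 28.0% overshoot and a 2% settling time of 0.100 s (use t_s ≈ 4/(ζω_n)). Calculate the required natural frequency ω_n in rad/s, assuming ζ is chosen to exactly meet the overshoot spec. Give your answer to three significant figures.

ω_n ≈ 107 rad/s

From %OS = 100·exp(−πζ/√(1−ζ²)), invert to get ζ = −ln(OS)/√(π² + ln²(OS)) with OS = 0.280.
−ln 0.280 = 1.273, so ζ = 1.273/√(π² + 1.620) = 0.376.
Then ω_n = 4/(ζ t_s) = 4/(0.376 × 0.100) = 107 rad/s.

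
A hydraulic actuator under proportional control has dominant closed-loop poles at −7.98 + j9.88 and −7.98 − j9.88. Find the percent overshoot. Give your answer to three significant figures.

%OS ≈ 7.91%

|pole| = ω_n = √(7.98² + 9.88²) = 12.7 rad/s; ζ = cos θ = σ/ω_n = 0.628.
%OS = 100·exp(−πζ/√(1−ζ²)) = 7.91%.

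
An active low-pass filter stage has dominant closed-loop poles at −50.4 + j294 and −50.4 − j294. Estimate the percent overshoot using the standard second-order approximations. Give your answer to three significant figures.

%OS ≈ 58.4%

With σ = 50.4, ω_d = 294: ω_n = √(σ²+ω_d²) = 298 rad/s, ζ = σ/ω_n = 0.169.
%OS = 100·exp(−πζ/√(1−ζ²)) = 58.4%.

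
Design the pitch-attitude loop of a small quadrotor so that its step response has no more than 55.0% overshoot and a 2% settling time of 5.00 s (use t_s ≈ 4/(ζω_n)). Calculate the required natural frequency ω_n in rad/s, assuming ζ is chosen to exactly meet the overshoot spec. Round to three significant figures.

ω_n ≈ 4.28 rad/s

ζ = −ln(OS)/√(π² + (ln OS)²). With OS = 0.550, ln OS = −0.5978 and ζ = 0.5978/3.198 = 0.187.
From t_s ≈ 4/(ζω_n): ω_n = 4/(ζ·t_s) = 4/(0.187·5.00) = 4.28 rad/s.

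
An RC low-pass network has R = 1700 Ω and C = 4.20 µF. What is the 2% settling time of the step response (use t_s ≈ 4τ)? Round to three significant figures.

τ = RC = 1700 × 4.20 µF = 0.00714 s.
t_s ≈ 4τ = 0.0286 s.

t_s ≈ 0.0286 s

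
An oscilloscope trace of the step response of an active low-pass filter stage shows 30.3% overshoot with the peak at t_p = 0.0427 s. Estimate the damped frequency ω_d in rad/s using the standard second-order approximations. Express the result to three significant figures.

t_p = π/ω_d, so ω_d = π/0.0427 = 73.6 rad/s.

ω_d ≈ 73.6 rad/s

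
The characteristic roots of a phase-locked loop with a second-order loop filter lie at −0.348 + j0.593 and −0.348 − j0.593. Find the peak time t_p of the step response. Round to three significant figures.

t_p ≈ 5.30 s

t_p = π/ω_d with ω_d = 0.593 (the imaginary part), so t_p = 5.30 s.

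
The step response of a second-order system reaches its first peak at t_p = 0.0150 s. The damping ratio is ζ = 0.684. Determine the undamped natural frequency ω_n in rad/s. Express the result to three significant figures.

Peak time t_p = π/ω_d, so ω_d = π/t_p = π/0.0150 = 209 rad/s.
ω_n = ω_d/√(1−ζ²) = 209/√0.532 = 287 rad/s.

ω_n ≈ 287 rad/s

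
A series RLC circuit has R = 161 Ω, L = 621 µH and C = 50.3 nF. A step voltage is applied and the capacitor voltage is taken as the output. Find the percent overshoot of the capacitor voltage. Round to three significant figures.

%OS ≈ 3.68%

For a series RLC circuit (capacitor voltage as output), ω_n = 1/√(LC) = 1/√(621 µH · 50.3 nF) = 179000 rad/s.
ζ = (R/2)·√(C/L) = (161/2)·√(50.3 nF/621 µH) = 0.724.
%OS = 100·exp(−πζ/√(1−ζ²)) = 3.68%.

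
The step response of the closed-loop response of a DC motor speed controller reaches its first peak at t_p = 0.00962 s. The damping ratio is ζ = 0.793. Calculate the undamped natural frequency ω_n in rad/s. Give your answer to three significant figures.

ω_n ≈ 536 rad/s

Peak time t_p = π/ω_d, so ω_d = π/t_p = π/0.00962 = 327 rad/s.
ω_n = ω_d/√(1−ζ²) = 327/√0.371 = 536 rad/s.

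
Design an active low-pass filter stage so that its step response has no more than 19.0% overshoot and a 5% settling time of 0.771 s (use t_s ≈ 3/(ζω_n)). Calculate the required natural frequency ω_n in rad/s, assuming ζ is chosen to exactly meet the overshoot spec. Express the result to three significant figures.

ζ = −ln(OS)/√(π² + (ln OS)²). With OS = 0.190, ln OS = −1.661 and ζ = 1.661/3.554 = 0.467.
From t_s ≈ 3/(ζω_n): ω_n = 3/(ζ·t_s) = 3/(0.467·0.771) = 8.33 rad/s.

ω_n ≈ 8.33 rad/s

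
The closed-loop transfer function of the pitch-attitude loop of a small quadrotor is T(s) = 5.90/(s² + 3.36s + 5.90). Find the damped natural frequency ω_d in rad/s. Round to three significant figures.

Comparing the denominator to s² + 2ζω_n s + ω_n²: ω_n = √5.90 = 2.43 rad/s, and 2ζω_n = 3.36 so ζ = 3.36/(2·2.43) = 0.692.
ω_d = 2.43·√(1 − 0.692²) = 1.75 rad/s.

ω_d ≈ 1.75 rad/s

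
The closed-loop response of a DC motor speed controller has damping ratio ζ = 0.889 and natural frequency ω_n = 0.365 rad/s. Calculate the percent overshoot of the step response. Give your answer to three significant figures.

%OS ≈ 0.224%

For an underdamped second-order system, %OS = 100·exp(−πζ/√(1−ζ²)).
πζ/√(1−ζ²) = π·0.889/√(1−0.790) = 6.099, so %OS = 100·e^(−6.099) = 0.224%.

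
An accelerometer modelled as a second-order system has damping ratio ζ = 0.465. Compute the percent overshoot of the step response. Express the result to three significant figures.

%OS ≈ 19.2%

For an underdamped second-order system, %OS = 100·exp(−πζ/√(1−ζ²)).
πζ/√(1−ζ²) = π·0.465/√(1−0.216) = 1.650, so %OS = 100·e^(−1.650) = 19.2%.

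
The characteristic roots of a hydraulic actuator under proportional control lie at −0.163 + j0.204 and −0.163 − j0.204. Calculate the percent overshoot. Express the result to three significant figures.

The poles are at −σ ± jω_d with σ = 0.163 and ω_d = 0.204, so ω_n = √(σ²+ω_d²) = 0.261 rad/s and ζ = σ/ω_n = 0.624.
Overshoot: exp(−π·0.624/√(1−0.624²)) = 0.0813, i.e. 8.13%.

%OS ≈ 8.13%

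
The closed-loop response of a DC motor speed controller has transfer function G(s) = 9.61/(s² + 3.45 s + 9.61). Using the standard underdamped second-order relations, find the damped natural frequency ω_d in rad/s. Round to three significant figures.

Comparing the denominator to s² + 2ζω_n s + ω_n²: ω_n = √9.61 = 3.10 rad/s, and 2ζω_n = 3.45 so ζ = 3.45/(2·3.10) = 0.556.
ω_d = ω_n√(1−ζ²) = 2.58 rad/s.

ω_d ≈ 2.58 rad/s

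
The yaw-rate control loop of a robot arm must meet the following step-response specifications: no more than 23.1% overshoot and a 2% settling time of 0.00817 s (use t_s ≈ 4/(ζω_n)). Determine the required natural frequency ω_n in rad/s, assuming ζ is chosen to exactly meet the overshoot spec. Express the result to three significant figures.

Inverting the overshoot relation: ζ = |ln 0.231|/√(π² + ln²0.231) = 0.423.
Then ω_n = 4/(ζ t_s) = 4/(0.423 × 0.00817) = 1160 rad/s.

ω_n ≈ 1160 rad/s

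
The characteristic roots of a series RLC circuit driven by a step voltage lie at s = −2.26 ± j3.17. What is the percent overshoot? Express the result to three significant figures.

%OS ≈ 10.6%

With σ = 2.26, ω_d = 3.17: ω_n = √(σ²+ω_d²) = 3.89 rad/s, ζ = σ/ω_n = 0.581.
%OS = 100·exp(−πζ/√(1−ζ²)) = 10.6%.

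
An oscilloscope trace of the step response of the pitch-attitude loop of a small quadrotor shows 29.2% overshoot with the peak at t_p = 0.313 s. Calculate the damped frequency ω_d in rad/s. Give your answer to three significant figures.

t_p = π/ω_d, so ω_d = π/0.313 = 10.0 rad/s.

ω_d ≈ 10.0 rad/s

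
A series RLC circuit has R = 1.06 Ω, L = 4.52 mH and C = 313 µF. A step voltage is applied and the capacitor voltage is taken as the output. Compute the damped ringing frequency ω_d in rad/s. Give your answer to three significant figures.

For a series RLC circuit (capacitor voltage as output), ω_n = 1/√(LC) = 1/√(4.52 mH · 313 µF) = 841 rad/s.
ζ = (R/2)·√(C/L) = (1.06/2)·√(313 µF/4.52 mH) = 0.139.
The damped frequency ω_d = ω_n√(1−ζ²) = 833 rad/s.

ω_d ≈ 833 rad/s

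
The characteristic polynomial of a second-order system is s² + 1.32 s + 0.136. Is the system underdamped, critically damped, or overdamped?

a² − 4b = 1.2 > 0 (two distinct real roots); the system is overdamped.

overdamped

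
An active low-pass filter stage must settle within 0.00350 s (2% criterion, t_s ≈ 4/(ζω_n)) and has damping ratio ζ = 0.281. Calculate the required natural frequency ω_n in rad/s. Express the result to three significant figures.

ω_n ≈ 4070 rad/s

Rearranging t_s ≈ 4/(ζω_n) gives ω_n = 4/(ζ·t_s) = 4/(0.281 × 0.00350) = 4070 rad/s.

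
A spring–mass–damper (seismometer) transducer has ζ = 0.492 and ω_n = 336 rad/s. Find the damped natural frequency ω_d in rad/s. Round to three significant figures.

ω_d = ω_n√(1−ζ²) = 336·√0.758 = 293 rad/s.

ω_d ≈ 293 rad/s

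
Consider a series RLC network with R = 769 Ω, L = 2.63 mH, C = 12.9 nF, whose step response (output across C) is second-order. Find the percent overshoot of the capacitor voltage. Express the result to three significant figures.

%OS ≈ 0.608%

For a series RLC circuit (capacitor voltage as output), ω_n = 1/√(LC) = 1/√(2.63 mH · 12.9 nF) = 172000 rad/s.
ζ = (R/2)·√(C/L) = (769/2)·√(12.9 nF/2.63 mH) = 0.852.
Overshoot: exp(−π·0.852/√(1−0.852²)) = 0.00608, i.e. 0.608%.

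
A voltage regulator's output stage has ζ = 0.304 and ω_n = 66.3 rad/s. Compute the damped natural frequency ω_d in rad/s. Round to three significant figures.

ω_d ≈ 63.2 rad/s

ω_d = ω_n√(1−ζ²) = 66.3·√0.908 = 63.2 rad/s.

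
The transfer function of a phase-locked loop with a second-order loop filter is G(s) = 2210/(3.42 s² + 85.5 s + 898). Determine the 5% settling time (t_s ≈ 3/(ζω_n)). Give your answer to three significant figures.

t_s ≈ 0.240 s

Dividing through by 3.42: denominator becomes s² + 25.00 s + 262.6.
So ω_n = √262.6 = 16.2 rad/s and ζ = 25.00/(2·16.2) = 0.771.
t_s ≈ 3/(ζω_n) = 0.240 s.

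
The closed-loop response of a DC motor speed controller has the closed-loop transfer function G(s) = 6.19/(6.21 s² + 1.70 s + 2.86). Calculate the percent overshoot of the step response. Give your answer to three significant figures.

Dividing through by 6.21: denominator becomes s² + 0.2738 s + 0.4605.
So ω_n = √0.4605 = 0.679 rad/s and ζ = 0.2738/(2·0.679) = 0.202.
Overshoot: exp(−π·0.202/√(1−0.202²)) = 0.524, i.e. 52.4%.

%OS ≈ 52.4%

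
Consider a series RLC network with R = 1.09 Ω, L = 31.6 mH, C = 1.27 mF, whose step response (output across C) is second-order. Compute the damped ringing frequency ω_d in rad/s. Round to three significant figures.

ω_d ≈ 157 rad/s

For a series RLC circuit (capacitor voltage as output), ω_n = 1/√(LC) = 1/√(31.6 mH · 1.27 mF) = 158 rad/s.
ζ = (R/2)·√(C/L) = (1.09/2)·√(1.27 mF/31.6 mH) = 0.109.
The damped frequency ω_d = ω_n√(1−ζ²) = 157 rad/s.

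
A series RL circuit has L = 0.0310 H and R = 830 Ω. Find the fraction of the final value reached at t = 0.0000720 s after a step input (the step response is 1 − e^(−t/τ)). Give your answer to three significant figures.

τ = L/R = 0.0310/830 = 0.0000373 s.
y(t)/y_∞ = 1 − e^(−t/τ) = 1 − e^(−0.0000720/0.0000373) = 1 − e^(−1.93) = 0.855.

y/y_∞ ≈ 0.855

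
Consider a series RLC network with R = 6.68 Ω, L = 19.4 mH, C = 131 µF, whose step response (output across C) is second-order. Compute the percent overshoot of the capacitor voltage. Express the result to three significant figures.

For a series RLC circuit (capacitor voltage as output), ω_n = 1/√(LC) = 1/√(19.4 mH · 131 µF) = 627 rad/s.
ζ = (R/2)·√(C/L) = (6.68/2)·√(131 µF/19.4 mH) = 0.274.
%OS = 100·exp(−πζ/√(1−ζ²)) = 40.8%.

%OS ≈ 40.8%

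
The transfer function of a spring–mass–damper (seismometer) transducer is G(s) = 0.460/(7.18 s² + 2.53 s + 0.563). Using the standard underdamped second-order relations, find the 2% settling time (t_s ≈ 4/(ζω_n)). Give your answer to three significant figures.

Dividing through by 7.18: denominator becomes s² + 0.3524 s + 0.07841.
So ω_n = √0.07841 = 0.280 rad/s and ζ = 0.3524/(2·0.280) = 0.629.
t_s ≈ 4/(ζω_n) = 22.7 s.

t_s ≈ 22.7 s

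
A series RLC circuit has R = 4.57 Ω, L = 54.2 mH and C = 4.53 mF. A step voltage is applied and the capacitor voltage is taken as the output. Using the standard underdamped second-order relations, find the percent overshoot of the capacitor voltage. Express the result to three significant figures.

%OS ≈ 6.30%

For a series RLC circuit (capacitor voltage as output), ω_n = 1/√(LC) = 1/√(54.2 mH · 4.53 mF) = 63.8 rad/s.
ζ = (R/2)·√(C/L) = (4.57/2)·√(4.53 mF/54.2 mH) = 0.661.
Overshoot: exp(−π·0.661/√(1−0.661²)) = 0.0630, i.e. 6.30%.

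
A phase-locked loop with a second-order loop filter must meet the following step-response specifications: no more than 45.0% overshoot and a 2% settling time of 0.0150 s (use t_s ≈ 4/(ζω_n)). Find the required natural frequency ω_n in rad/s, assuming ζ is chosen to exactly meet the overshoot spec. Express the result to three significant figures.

ω_n ≈ 1080 rad/s

From %OS = 100·exp(−πζ/√(1−ζ²)), invert to get ζ = −ln(OS)/√(π² + ln²(OS)) with OS = 0.450.
−ln 0.450 = 0.7985, so ζ = 0.7985/√(π² + 0.6376) = 0.246.
From t_s ≈ 4/(ζω_n): ω_n = 4/(ζ·t_s) = 4/(0.246·0.0150) = 1080 rad/s.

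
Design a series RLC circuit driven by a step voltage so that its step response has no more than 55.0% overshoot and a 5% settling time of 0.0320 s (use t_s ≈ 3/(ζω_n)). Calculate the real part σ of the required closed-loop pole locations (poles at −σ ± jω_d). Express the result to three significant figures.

The settling-time spec alone fixes σ = ζω_n = 3/t_s = 3/0.0320 = 93.8.
(Overshoot then fixes ζ = 0.187 and hence ω_d = σ·√(1−ζ²)/ζ = 493 rad/s.)

σ ≈ 93.8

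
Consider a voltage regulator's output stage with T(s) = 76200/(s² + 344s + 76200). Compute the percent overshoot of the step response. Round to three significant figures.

Comparing the denominator to s² + 2ζω_n s + ω_n²: ω_n = √76200 = 276 rad/s, and 2ζω_n = 344 so ζ = 344/(2·276) = 0.623.
%OS = 100 e^{−πζ/√(1−ζ²)} with ζ = 0.623 gives 8.19%.

%OS ≈ 8.19%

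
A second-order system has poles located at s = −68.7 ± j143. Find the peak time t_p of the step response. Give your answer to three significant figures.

t_p ≈ 0.0220 s

t_p = π/ω_d with ω_d = 143 (the imaginary part), so t_p = 0.0220 s.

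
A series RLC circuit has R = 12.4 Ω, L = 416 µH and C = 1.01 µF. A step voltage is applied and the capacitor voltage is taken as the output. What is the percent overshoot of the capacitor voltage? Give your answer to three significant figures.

%OS ≈ 36.5%

For a series RLC circuit (capacitor voltage as output), ω_n = 1/√(LC) = 1/√(416 µH · 1.01 µF) = 48800 rad/s.
ζ = (R/2)·√(C/L) = (12.4/2)·√(1.01 µF/416 µH) = 0.305.
Overshoot: exp(−π·0.305/√(1−0.305²)) = 0.365, i.e. 36.5%.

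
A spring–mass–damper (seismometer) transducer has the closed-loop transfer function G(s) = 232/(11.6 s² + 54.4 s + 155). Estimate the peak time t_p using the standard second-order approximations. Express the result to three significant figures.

t_p ≈ 1.12 s

Dividing through by 11.6: denominator becomes s² + 4.690 s + 13.36.
So ω_n = √13.36 = 3.66 rad/s and ζ = 4.690/(2·3.66) = 0.641.
ω_d = ω_n√(1−ζ²) = 2.80 rad/s. t_p = π/ω_d = 1.12 s.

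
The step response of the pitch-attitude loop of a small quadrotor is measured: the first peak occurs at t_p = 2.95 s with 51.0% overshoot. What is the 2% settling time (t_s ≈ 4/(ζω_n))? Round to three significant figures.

t_s ≈ 17.5 s

ζ from %OS: ζ = |ln 0.510|/√(π²+ln²0.510) = 0.210.
t_p = π/ω_d ⇒ ω_d = 1.06 rad/s; then ω_n = ω_d/√(1−ζ²) = 1.09 rad/s.
t_s ≈ 4/(ζω_n) = 4/(0.210·1.09) = 17.5 s.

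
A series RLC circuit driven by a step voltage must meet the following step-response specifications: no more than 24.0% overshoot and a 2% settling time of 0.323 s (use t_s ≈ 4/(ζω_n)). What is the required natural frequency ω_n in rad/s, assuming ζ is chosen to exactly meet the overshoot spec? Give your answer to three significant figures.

ω_n ≈ 29.9 rad/s

Inverting the overshoot relation: ζ = |ln 0.240|/√(π² + ln²0.240) = 0.414.
Then ω_n = 4/(ζ t_s) = 4/(0.414 × 0.323) = 29.9 rad/s.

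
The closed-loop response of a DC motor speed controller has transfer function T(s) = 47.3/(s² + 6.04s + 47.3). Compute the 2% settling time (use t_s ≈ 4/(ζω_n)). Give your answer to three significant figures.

t_s ≈ 1.32 s

ω_n = √47.3 = 6.88 rad/s; ζ = 6.04/(2·6.88) = 0.439.
t_s ≈ 4/(ζω_n) = 4/(0.439·6.88) = 1.32 s.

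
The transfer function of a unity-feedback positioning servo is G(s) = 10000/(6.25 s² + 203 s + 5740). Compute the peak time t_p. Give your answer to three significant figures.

t_p ≈ 0.123 s

Dividing through by 6.25: denominator becomes s² + 32.48 s + 918.4.
So ω_n = √918.4 = 30.3 rad/s and ζ = 32.48/(2·30.3) = 0.536.
ω_d = 30.3·√(1 − 0.536²) = 25.6 rad/s. t_p = π/ω_d = 0.123 s.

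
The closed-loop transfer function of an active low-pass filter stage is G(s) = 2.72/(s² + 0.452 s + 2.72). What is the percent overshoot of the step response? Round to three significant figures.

%OS ≈ 64.8%

Matching coefficients with s² + 2ζω_n s + ω_n² gives ω_n² = 2.72 ⇒ ω_n = 1.65 rad/s, and ζ = 0.452/(2ω_n) = 0.137.
%OS = 100 e^{−πζ/√(1−ζ²)} with ζ = 0.137 gives 64.8%.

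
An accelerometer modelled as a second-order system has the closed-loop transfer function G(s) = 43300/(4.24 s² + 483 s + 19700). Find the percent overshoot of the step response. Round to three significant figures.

Dividing through by 4.24: denominator becomes s² + 113.9 s + 4646.
So ω_n = √4646 = 68.2 rad/s and ζ = 113.9/(2·68.2) = 0.836.
%OS = 100 e^{−πζ/√(1−ζ²)} with ζ = 0.836 gives 0.841%.

%OS ≈ 0.841%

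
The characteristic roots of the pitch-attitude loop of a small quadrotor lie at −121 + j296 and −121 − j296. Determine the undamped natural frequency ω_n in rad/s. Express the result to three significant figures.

ω_n ≈ 320 rad/s

|pole| = ω_n = √(121² + 296²) = 320 rad/s; ζ = cos θ = σ/ω_n = 0.378.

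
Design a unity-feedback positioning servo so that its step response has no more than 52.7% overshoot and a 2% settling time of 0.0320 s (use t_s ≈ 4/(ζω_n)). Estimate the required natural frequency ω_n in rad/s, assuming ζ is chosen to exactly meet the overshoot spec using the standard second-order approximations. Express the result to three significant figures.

ω_n ≈ 626 rad/s

Inverting the overshoot relation: ζ = |ln 0.527|/√(π² + ln²0.527) = 0.200.
Then ω_n = 4/(ζ t_s) = 4/(0.200 × 0.0320) = 626 rad/s.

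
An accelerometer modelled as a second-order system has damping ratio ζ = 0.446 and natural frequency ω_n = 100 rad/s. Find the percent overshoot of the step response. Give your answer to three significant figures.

For an underdamped second-order system, %OS = 100·exp(−πζ/√(1−ζ²)).
πζ/√(1−ζ²) = π·0.446/√(1−0.199) = 1.565, so %OS = 100·e^(−1.565) = 20.9%.

%OS ≈ 20.9%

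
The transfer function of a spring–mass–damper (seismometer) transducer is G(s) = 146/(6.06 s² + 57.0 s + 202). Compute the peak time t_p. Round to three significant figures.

t_p ≈ 0.938 s

Dividing through by 6.06: denominator becomes s² + 9.406 s + 33.33.
So ω_n = √33.33 = 5.77 rad/s and ζ = 9.406/(2·5.77) = 0.815.
The damped frequency ω_d = ω_n√(1−ζ²) = 3.35 rad/s. t_p = π/ω_d = 0.938 s.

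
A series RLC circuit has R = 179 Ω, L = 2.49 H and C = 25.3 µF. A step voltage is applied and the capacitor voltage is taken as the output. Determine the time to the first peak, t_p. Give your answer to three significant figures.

For a series RLC circuit (capacitor voltage as output), ω_n = 1/√(LC) = 1/√(2.49 H · 25.3 µF) = 126 rad/s.
ζ = (R/2)·√(C/L) = (179/2)·√(25.3 µF/2.49 H) = 0.285.
The damped frequency ω_d = ω_n√(1−ζ²) = 121 rad/s. t_p = π/ω_d = 0.0260 s.

t_p ≈ 0.0260 s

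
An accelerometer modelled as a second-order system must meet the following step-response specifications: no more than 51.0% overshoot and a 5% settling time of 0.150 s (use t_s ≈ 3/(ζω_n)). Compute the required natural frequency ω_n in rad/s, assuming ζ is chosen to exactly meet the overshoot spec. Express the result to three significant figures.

ω_n ≈ 95.4 rad/s

ζ = −ln(OS)/√(π² + (ln OS)²). With OS = 0.510, ln OS = −0.6733 and ζ = 0.6733/3.213 = 0.210.
From t_s ≈ 3/(ζω_n): ω_n = 3/(ζ·t_s) = 3/(0.210·0.150) = 95.4 rad/s.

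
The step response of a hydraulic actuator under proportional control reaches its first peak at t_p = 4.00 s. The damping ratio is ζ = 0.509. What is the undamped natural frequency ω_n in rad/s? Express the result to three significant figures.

ω_n ≈ 0.912 rad/s

Peak time t_p = π/ω_d, so ω_d = π/t_p = π/4.00 = 0.785 rad/s.
ω_n = ω_d/√(1−ζ²) = 0.785/√0.741 = 0.912 rad/s.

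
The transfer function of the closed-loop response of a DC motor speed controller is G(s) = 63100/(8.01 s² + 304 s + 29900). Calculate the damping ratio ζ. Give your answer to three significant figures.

Dividing through by 8.01: denominator becomes s² + 37.95 s + 3733.
So ω_n = √3733 = 61.1 rad/s and ζ = 37.95/(2·61.1) = 0.311.

ζ ≈ 0.311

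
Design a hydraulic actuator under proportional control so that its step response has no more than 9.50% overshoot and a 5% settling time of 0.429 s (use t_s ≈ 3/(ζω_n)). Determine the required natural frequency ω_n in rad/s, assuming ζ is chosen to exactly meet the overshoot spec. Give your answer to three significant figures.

ω_n ≈ 11.7 rad/s

ζ = −ln(OS)/√(π² + (ln OS)²). With OS = 0.0950, ln OS = −2.354 and ζ = 2.354/3.926 = 0.600.
From t_s ≈ 3/(ζω_n): ω_n = 3/(ζ·t_s) = 3/(0.600·0.429) = 11.7 rad/s.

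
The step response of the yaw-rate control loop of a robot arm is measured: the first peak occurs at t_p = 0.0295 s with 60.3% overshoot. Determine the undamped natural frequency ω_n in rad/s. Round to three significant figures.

ζ from %OS: ζ = |ln 0.603|/√(π²+ln²0.603) = 0.159.
t_p = π/ω_d ⇒ ω_d = 106 rad/s; then ω_n = ω_d/√(1−ζ²) = 108 rad/s.

ω_n ≈ 108 rad/s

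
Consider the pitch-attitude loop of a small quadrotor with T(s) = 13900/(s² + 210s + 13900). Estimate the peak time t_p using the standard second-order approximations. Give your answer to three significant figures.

t_p ≈ 0.0586 s

Matching coefficients with s² + 2ζω_n s + ω_n² gives ω_n² = 13900 ⇒ ω_n = 118 rad/s, and ζ = 210/(2ω_n) = 0.891.
ω_d = ω_n√(1−ζ²) = 53.6 rad/s. Then t_p = π/ω_d = 0.0586 s.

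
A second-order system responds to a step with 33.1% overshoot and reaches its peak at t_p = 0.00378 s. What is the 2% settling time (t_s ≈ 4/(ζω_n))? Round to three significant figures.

t_s ≈ 0.0137 s

ζ from %OS: ζ = |ln 0.331|/√(π²+ln²0.331) = 0.332.
From t_p = π/ω_d, ω_d = π/0.00378 = 831 rad/s, so ω_n = ω_d/√(1−ζ²) = 881 rad/s.
t_s ≈ 4/(ζω_n) = 4/(0.332·881) = 0.0137 s.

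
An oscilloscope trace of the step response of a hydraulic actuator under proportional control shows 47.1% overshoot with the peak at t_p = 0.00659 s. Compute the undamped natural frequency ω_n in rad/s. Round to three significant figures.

ω_n ≈ 490 rad/s

ζ from %OS: ζ = |ln 0.471|/√(π²+ln²0.471) = 0.233.
t_p = π/ω_d ⇒ ω_d = 477 rad/s; then ω_n = ω_d/√(1−ζ²) = 490 rad/s.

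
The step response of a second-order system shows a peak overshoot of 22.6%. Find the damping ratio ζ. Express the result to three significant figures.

From %OS = 100·exp(−πζ/√(1−ζ²)), invert to get ζ = −ln(OS)/√(π² + ln²(OS)) with OS = 0.226.
−ln 0.226 = 1.487, so ζ = 1.487/√(π² + 2.212) = 0.428.

ζ ≈ 0.428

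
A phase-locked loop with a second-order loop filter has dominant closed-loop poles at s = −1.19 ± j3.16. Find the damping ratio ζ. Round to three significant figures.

|pole| = ω_n = √(1.19² + 3.16²) = 3.38 rad/s; ζ = cos θ = σ/ω_n = 0.352.

ζ ≈ 0.352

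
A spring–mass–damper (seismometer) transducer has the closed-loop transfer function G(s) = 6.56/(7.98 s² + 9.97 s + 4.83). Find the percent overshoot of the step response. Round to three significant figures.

Dividing through by 7.98: denominator becomes s² + 1.249 s + 0.6053.
So ω_n = √0.6053 = 0.778 rad/s and ζ = 1.249/(2·0.778) = 0.803.
%OS = 100·exp(−πζ/√(1−ζ²)) = 1.45%.

%OS ≈ 1.45%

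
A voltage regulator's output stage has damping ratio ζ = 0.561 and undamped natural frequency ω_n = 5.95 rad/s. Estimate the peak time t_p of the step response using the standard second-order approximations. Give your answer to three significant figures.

The damped frequency is ω_d = ω_n√(1−ζ²) = 5.95·√(1−0.315) = 4.93 rad/s.
Peak time t_p = π/ω_d = π/4.93 = 0.638 s.

t_p ≈ 0.638 s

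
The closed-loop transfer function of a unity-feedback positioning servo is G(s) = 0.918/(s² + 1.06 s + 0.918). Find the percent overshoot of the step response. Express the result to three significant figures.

%OS ≈ 12.4%

ω_n = √0.918 = 0.958 rad/s; ζ = 1.06/(2·0.958) = 0.553.
%OS = 100 e^{−πζ/√(1−ζ²)} with ζ = 0.553 gives 12.4%.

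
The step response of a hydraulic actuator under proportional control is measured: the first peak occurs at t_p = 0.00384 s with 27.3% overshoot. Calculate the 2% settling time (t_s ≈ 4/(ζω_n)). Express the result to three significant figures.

t_s ≈ 0.0118 s

From the overshoot, ζ = −ln(OS)/√(π²+ln²(OS)) = 0.382.
t_p = π/ω_d ⇒ ω_d = 818 rad/s; then ω_n = ω_d/√(1−ζ²) = 885 rad/s.
t_s ≈ 4/(ζω_n) = 4/(0.382·885) = 0.0118 s.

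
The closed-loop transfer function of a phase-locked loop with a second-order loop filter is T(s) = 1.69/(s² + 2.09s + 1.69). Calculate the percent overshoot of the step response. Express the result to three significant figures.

Comparing the denominator to s² + 2ζω_n s + ω_n²: ω_n = √1.69 = 1.30 rad/s, and 2ζω_n = 2.09 so ζ = 2.09/(2·1.30) = 0.804.
%OS = 100 e^{−πζ/√(1−ζ²)} with ζ = 0.804 gives 1.43%.

%OS ≈ 1.43%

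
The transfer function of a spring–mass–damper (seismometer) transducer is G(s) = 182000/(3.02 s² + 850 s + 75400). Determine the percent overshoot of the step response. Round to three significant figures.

Dividing through by 3.02: denominator becomes s² + 281.5 s + 24970.
So ω_n = √24970 = 158 rad/s and ζ = 281.5/(2·158) = 0.891.
%OS = 100·exp(−πζ/√(1−ζ²)) = 0.213%.

%OS ≈ 0.213%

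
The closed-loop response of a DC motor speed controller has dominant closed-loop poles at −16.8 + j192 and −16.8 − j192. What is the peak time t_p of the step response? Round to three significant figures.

t_p ≈ 0.0164 s

t_p = π/ω_d with ω_d = 192 (the imaginary part), so t_p = 0.0164 s.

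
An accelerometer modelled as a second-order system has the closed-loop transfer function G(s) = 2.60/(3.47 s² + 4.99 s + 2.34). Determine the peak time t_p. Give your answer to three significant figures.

t_p ≈ 7.92 s

Dividing through by 3.47: denominator becomes s² + 1.438 s + 0.6744.
So ω_n = √0.6744 = 0.821 rad/s and ζ = 1.438/(2·0.821) = 0.876.
ω_d = ω_n√(1−ζ²) = 0.397 rad/s. t_p = π/ω_d = 7.92 s.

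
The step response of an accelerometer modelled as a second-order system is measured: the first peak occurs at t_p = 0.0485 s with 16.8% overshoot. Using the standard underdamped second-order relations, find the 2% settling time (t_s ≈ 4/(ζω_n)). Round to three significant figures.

From the overshoot, ζ = −ln(OS)/√(π²+ln²(OS)) = 0.494.
t_p = π/ω_d ⇒ ω_d = 64.8 rad/s; then ω_n = ω_d/√(1−ζ²) = 74.5 rad/s.
t_s ≈ 4/(ζω_n) = 4/(0.494·74.5) = 0.109 s.

t_s ≈ 0.109 s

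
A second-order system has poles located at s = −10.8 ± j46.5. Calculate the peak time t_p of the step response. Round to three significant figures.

t_p ≈ 0.0676 s

t_p = π/ω_d with ω_d = 46.5 (the imaginary part), so t_p = 0.0676 s.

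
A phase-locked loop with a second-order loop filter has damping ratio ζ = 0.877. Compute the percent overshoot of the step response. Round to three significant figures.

%OS ≈ 0.323%

For an underdamped second-order system, %OS = 100·exp(−πζ/√(1−ζ²)).
πζ/√(1−ζ²) = π·0.877/√(1−0.769) = 5.734, so %OS = 100·e^(−5.734) = 0.323%.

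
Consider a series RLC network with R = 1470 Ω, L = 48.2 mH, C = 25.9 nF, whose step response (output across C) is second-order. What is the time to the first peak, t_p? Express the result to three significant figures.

t_p ≈ 0.000132 s

For a series RLC circuit (capacitor voltage as output), ω_n = 1/√(LC) = 1/√(48.2 mH · 25.9 nF) = 28300 rad/s.
ζ = (R/2)·√(C/L) = (1470/2)·√(25.9 nF/48.2 mH) = 0.539.
ω_d = ω_n√(1−ζ²) = 23800 rad/s. t_p = π/ω_d = 0.000132 s.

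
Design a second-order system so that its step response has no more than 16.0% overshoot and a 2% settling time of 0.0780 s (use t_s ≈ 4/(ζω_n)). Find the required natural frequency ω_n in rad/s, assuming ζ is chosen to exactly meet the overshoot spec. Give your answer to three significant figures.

From %OS = 100·exp(−πζ/√(1−ζ²)), invert to get ζ = −ln(OS)/√(π² + ln²(OS)) with OS = 0.160.
−ln 0.160 = 1.833, so ζ = 1.833/√(π² + 3.358) = 0.504.
From t_s ≈ 4/(ζω_n): ω_n = 4/(ζ·t_s) = 4/(0.504·0.0780) = 102 rad/s.

ω_n ≈ 102 rad/s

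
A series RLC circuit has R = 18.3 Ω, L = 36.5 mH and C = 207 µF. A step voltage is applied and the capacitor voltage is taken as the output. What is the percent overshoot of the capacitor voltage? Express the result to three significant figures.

For a series RLC circuit (capacitor voltage as output), ω_n = 1/√(LC) = 1/√(36.5 mH · 207 µF) = 364 rad/s.
ζ = (R/2)·√(C/L) = (18.3/2)·√(207 µF/36.5 mH) = 0.689.
Overshoot: exp(−π·0.689/√(1−0.689²)) = 0.0504, i.e. 5.04%.

%OS ≈ 5.04%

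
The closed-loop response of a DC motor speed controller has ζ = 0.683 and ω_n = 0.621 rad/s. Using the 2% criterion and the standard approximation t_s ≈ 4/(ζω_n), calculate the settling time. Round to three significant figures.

t_s ≈ 9.43 s

t_s ≈ 4/(ζω_n) = 4/(0.683 × 0.621) = 9.43 s.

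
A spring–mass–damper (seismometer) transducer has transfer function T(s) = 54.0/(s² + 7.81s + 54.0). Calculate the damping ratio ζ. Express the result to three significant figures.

Matching coefficients with s² + 2ζω_n s + ω_n² gives ω_n² = 54.0 ⇒ ω_n = 7.35 rad/s, and ζ = 7.81/(2ω_n) = 0.531.

ζ ≈ 0.531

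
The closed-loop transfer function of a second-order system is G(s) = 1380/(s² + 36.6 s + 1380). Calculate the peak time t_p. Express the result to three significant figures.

t_p ≈ 0.0972 s

Matching coefficients with s² + 2ζω_n s + ω_n² gives ω_n² = 1380 ⇒ ω_n = 37.1 rad/s, and ζ = 36.6/(2ω_n) = 0.493.
The damped frequency ω_d = ω_n√(1−ζ²) = 32.3 rad/s. Then t_p = π/ω_d = 0.0972 s.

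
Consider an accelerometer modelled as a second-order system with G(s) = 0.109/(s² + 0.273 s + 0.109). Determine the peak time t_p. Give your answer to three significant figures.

ω_n = √0.109 = 0.330 rad/s; ζ = 0.273/(2·0.330) = 0.413.
ω_d = ω_n√(1−ζ²) = 0.301 rad/s. Then t_p = π/ω_d = 10.5 s.

t_p ≈ 10.5 s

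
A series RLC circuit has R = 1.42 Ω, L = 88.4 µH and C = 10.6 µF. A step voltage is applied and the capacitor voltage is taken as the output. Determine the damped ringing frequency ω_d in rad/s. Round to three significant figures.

ω_d ≈ 31700 rad/s

For a series RLC circuit (capacitor voltage as output), ω_n = 1/√(LC) = 1/√(88.4 µH · 10.6 µF) = 32700 rad/s.
ζ = (R/2)·√(C/L) = (1.42/2)·√(10.6 µF/88.4 µH) = 0.246.
ω_d = ω_n√(1−ζ²) = 31700 rad/s.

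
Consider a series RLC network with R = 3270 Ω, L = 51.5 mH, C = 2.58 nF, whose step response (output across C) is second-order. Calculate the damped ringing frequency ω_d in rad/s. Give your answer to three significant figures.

For a series RLC circuit (capacitor voltage as output), ω_n = 1/√(LC) = 1/√(51.5 mH · 2.58 nF) = 86800 rad/s.
ζ = (R/2)·√(C/L) = (3270/2)·√(2.58 nF/51.5 mH) = 0.366.
ω_d = 86800·√(1 − 0.366²) = 80700 rad/s.

ω_d ≈ 80700 rad/s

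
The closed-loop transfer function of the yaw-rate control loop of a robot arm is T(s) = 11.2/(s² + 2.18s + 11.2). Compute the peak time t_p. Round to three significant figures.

Comparing the denominator to s² + 2ζω_n s + ω_n²: ω_n = √11.2 = 3.35 rad/s, and 2ζω_n = 2.18 so ζ = 2.18/(2·3.35) = 0.326.
The damped frequency ω_d = ω_n√(1−ζ²) = 3.16 rad/s. Then t_p = π/ω_d = 0.993 s.

t_p ≈ 0.993 s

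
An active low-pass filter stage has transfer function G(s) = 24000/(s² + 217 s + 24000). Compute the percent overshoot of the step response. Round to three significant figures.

ω_n = √24000 = 155 rad/s; ζ = 217/(2·155) = 0.700.
%OS = 100·exp(−πζ/√(1−ζ²)) = 4.58%.

%OS ≈ 4.58%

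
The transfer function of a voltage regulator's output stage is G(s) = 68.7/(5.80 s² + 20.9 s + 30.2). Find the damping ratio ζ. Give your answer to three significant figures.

Dividing through by 5.80: denominator becomes s² + 3.603 s + 5.207.
So ω_n = √5.207 = 2.28 rad/s and ζ = 3.603/(2·2.28) = 0.790.

ζ ≈ 0.790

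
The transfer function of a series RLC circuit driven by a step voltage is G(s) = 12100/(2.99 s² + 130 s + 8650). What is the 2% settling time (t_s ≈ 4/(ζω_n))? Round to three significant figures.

Dividing through by 2.99: denominator becomes s² + 43.48 s + 2893.
So ω_n = √2893 = 53.8 rad/s and ζ = 43.48/(2·53.8) = 0.404.
t_s ≈ 4/(ζω_n) = 0.184 s.

t_s ≈ 0.184 s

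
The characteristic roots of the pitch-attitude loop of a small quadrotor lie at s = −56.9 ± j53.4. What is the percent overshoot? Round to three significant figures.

|pole| = ω_n = √(56.9² + 53.4²) = 78.0 rad/s; ζ = cos θ = σ/ω_n = 0.729.
Overshoot: exp(−π·0.729/√(1−0.729²)) = 0.0352, i.e. 3.52%.

%OS ≈ 3.52%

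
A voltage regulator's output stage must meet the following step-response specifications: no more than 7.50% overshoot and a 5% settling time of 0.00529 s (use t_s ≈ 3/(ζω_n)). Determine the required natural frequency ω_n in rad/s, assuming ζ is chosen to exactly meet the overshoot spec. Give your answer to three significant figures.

ω_n ≈ 891 rad/s

ζ = −ln(OS)/√(π² + (ln OS)²). With OS = 0.0750, ln OS = −2.590 and ζ = 2.590/4.072 = 0.636.
Then ω_n = 3/(ζ t_s) = 3/(0.636 × 0.00529) = 891 rad/s.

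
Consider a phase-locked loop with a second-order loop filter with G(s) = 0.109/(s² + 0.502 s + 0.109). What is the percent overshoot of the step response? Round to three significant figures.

%OS ≈ 2.53%

Comparing the denominator to s² + 2ζω_n s + ω_n²: ω_n = √0.109 = 0.330 rad/s, and 2ζω_n = 0.502 so ζ = 0.502/(2·0.330) = 0.760.
%OS = 100·exp(−πζ/√(1−ζ²)) = 2.53%.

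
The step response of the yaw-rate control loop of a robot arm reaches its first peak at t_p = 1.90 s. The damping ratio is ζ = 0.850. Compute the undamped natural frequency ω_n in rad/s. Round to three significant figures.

ω_n ≈ 3.14 rad/s

Peak time t_p = π/ω_d, so ω_d = π/t_p = π/1.90 = 1.65 rad/s.
ω_n = ω_d/√(1−ζ²) = 1.65/√0.278 = 3.14 rad/s.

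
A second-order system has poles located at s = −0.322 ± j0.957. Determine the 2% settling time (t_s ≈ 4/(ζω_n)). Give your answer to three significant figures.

t_s ≈ 12.4 s

For poles at −σ ± jω_d, ζω_n = σ = 0.322, so t_s ≈ 4/σ = 12.4 s.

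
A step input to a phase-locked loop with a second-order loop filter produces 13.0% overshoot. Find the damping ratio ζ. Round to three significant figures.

From %OS = 100·exp(−πζ/√(1−ζ²)), invert to get ζ = −ln(OS)/√(π² + ln²(OS)) with OS = 0.130.
−ln 0.130 = 2.040, so ζ = 2.040/√(π² + 4.163) = 0.545.

ζ ≈ 0.545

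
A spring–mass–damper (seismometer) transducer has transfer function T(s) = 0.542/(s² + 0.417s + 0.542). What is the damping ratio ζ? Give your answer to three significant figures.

ω_n = √0.542 = 0.736 rad/s; ζ = 0.417/(2·0.736) = 0.283.

ζ ≈ 0.283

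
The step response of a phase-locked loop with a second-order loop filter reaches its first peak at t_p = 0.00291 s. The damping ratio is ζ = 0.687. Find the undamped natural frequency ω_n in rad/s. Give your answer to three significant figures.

Peak time t_p = π/ω_d, so ω_d = π/t_p = π/0.00291 = 1080 rad/s.
ω_n = ω_d/√(1−ζ²) = 1080/√0.528 = 1490 rad/s.

ω_n ≈ 1490 rad/s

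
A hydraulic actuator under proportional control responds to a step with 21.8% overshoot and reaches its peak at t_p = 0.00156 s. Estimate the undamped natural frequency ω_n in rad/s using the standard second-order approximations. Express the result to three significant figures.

ζ from %OS: ζ = |ln 0.218|/√(π²+ln²0.218) = 0.436.
From t_p = π/ω_d, ω_d = π/0.00156 = 2010 rad/s, so ω_n = ω_d/√(1−ζ²) = 2240 rad/s.

ω_n ≈ 2240 rad/s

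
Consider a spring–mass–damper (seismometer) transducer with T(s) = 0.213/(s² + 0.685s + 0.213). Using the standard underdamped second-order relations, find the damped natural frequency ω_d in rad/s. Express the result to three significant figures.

Matching coefficients with s² + 2ζω_n s + ω_n² gives ω_n² = 0.213 ⇒ ω_n = 0.462 rad/s, and ζ = 0.685/(2ω_n) = 0.742.
The damped frequency ω_d = ω_n√(1−ζ²) = 0.309 rad/s.

ω_d ≈ 0.309 rad/s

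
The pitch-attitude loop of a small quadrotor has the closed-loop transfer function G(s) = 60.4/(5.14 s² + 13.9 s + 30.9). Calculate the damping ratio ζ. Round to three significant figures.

ζ ≈ 0.551

Dividing through by 5.14: denominator becomes s² + 2.704 s + 6.012.
So ω_n = √6.012 = 2.45 rad/s and ζ = 2.704/(2·2.45) = 0.551.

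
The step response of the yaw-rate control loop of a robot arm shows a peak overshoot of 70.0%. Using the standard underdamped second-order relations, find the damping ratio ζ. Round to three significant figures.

From %OS = 100·exp(−πζ/√(1−ζ²)), invert to get ζ = −ln(OS)/√(π² + ln²(OS)) with OS = 0.700.
−ln 0.700 = 0.3567, so ζ = 0.3567/√(π² + 0.1272) = 0.113.

ζ ≈ 0.113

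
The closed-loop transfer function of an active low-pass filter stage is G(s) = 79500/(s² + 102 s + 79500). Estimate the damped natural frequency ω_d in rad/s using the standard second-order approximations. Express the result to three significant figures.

ω_d ≈ 277 rad/s

Matching coefficients with s² + 2ζω_n s + ω_n² gives ω_n² = 79500 ⇒ ω_n = 282 rad/s, and ζ = 102/(2ω_n) = 0.181.
The damped frequency ω_d = ω_n√(1−ζ²) = 277 rad/s.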